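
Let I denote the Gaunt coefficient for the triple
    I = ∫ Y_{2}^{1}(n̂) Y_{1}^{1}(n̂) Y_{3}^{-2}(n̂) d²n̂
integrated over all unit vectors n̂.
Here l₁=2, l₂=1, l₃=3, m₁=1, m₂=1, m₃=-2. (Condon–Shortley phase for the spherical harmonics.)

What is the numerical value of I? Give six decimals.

0.261169

Checks pass: Σm=0; 6 even; l₃=3∈[1,3].
(2·2+1)(2·1+1)(2·3+1) = 105
Δ: 0! 4! 2! / 7! → 1/105
sum: t=0:+1/4 = 1/4
3j²(2 1 3; 0 0 0) = Δ·Π!·Σ² = 3/35  (sign -1)
sum: t=0:+1/12 = 1/12
3j²(2 1 3; 1 1 -2) = Δ·Π!·Σ² = 2/21  (sign -1)
combine: 4πI² = 105·3/35·2/21 = 6/7
take √, sign +1: I = 0.26116903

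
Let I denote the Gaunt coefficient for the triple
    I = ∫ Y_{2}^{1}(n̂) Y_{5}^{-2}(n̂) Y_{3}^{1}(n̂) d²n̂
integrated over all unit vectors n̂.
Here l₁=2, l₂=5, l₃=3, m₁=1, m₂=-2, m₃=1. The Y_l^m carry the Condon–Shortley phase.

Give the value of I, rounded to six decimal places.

Rules hold: Σm=0, L=10 even, 3≤3≤7.
N = 5·11·7 = 385
Δ = 4!·0!·6!/11! = 1/2310
Racah Σ t=2..2: t=2:+1/144 = 1/144
⇒ 3j(2 5 3; 0 0 0)² = 10/231, sgn -1
Racah Σ t=1..1: t=1:−1/288 = -1/288
⇒ 3j(2 5 3; 1 -2 1)² = 1/22, sgn -1
4πI² = N·(3j₀)²·(3jₘ)² = 25/33
I = +1·√(0.757576/4π) = 0.24553200

0.245532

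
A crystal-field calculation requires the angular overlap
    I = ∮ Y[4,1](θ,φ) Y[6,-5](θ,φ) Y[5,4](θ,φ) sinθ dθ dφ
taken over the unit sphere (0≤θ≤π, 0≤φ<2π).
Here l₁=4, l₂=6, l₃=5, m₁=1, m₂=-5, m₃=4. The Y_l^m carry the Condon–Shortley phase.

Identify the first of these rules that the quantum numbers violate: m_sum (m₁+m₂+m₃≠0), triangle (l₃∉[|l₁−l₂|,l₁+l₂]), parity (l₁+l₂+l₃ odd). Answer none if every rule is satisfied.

Σmᵢ = 0  ✓
l₃∈[|l₁−l₂|,l₁+l₂]=[2,10], have l₃=5  ✓
Σlᵢ = 15 ⇒ odd  ✗

parity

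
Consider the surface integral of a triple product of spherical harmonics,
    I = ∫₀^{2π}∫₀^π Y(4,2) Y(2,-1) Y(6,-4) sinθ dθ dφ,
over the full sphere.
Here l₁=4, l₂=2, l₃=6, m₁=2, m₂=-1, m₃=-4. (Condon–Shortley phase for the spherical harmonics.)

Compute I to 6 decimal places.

0.000000

m-sum = 2 − 1 − 4 = -3 ≠ 0 ⇒ I = 0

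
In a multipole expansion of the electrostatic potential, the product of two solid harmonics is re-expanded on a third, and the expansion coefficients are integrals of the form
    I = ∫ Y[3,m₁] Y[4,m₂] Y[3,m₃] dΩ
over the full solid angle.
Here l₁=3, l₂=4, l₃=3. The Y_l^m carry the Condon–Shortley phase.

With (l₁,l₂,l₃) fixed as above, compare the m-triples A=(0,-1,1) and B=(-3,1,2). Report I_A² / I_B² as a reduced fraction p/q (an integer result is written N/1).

1/2

l's match ⇒ only the (l;m) 3-j factors differ between A and B.
A: triangle coeff Δ(3,4,3) = 1/34650; Σ_t [1,3]: t=1:−1/48 t=2:+1/24 t=3:−1/288 = 5/288; (3j)²=5/462 [(3 4 3; 0 -1 1)], sign=+1
B: triangle coeff Δ(3,4,3) = 1/34650; Σ_t [4,4]: t=4:+1/288 = 1/288; (3j)²=5/231 [(3 4 3; -3 1 2)], sign=-1
I_A²/I_B² = (5/462)/(5/231) = 1/2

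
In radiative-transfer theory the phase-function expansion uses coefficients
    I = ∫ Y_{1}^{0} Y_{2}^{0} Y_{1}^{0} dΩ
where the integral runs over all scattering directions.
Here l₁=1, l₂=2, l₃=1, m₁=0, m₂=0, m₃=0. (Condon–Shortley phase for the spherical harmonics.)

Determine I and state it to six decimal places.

0.252313

Checks pass: Σm=0; 4 even; l₃=1∈[1,3].
(2·1+1)(2·2+1)(2·1+1) = 45
Δ: 2! 0! 2! / 5! → 1/30
sum: t=1:−1/1 = -1/1
3j²(1 2 1; 0 0 0) = Δ·Π!·Σ² = 2/15  (sign +1)
(m-triple is (0,0,0) — same symbol as above.)
combine: 4πI² = 45·2/15·2/15 = 4/5
take √, sign +1: I = 0.25231325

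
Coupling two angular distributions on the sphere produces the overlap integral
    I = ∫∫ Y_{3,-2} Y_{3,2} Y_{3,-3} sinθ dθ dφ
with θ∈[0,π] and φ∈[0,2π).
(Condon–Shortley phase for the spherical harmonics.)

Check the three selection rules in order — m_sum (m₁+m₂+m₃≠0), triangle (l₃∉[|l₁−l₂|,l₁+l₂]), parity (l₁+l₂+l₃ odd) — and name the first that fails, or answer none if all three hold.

azimuthal sum: -2 + 2 − 3 = -3  ✗
0 ≤ 3 ≤ 6 (triangle on l)
L = 3 + 3 + 3 = 9 (odd)

m_sum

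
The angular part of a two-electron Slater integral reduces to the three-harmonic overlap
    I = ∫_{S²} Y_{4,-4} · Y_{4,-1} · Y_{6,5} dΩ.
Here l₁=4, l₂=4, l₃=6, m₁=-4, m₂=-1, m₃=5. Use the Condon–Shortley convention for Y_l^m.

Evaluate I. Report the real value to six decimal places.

Checks pass: Σm=0; 14 even; l₃=6∈[0,8].
(2·4+1)(2·4+1)(2·6+1) = 1053
Δ: 2! 6! 6! / 15! → 1/1261260
sum: t=0:+1/4608 t=1:−1/1296 t=2:+1/4608 = -7/20736
3j²(4 4 6; 0 0 0) = Δ·Π!·Σ² = 20/1287  (sign -1)
sum: t=2:+1/172800 = 1/172800
3j²(4 4 6; -4 -1 5) = Δ·Π!·Σ² = 2/65  (sign -1)
combine: 4πI² = 1053·20/1287·2/65 = 72/143
take √, sign +1: I = 0.20016738

0.200167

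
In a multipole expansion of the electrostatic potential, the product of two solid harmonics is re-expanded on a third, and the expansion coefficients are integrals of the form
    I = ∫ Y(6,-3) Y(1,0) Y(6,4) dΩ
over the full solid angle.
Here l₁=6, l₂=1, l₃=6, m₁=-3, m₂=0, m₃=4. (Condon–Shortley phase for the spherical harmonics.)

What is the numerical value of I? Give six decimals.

0.000000

Σmᵢ = 1 ≠ 0, so the φ-integral vanishes; I = 0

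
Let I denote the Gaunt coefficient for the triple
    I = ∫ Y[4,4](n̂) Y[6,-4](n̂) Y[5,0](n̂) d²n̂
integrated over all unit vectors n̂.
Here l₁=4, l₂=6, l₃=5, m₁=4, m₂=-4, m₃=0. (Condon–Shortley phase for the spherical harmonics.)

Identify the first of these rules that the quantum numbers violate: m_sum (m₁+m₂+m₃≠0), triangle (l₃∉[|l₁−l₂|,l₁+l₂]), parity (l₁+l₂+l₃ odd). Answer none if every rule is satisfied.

parity

m₁+m₂+m₃ = 4 − 4 + 0 = 0  ✓
triangle: |4−6|=2 ≤ l₃=5 ≤ 4+6=10  ✓
parity: l₁+l₂+l₃ = 15 is odd  ✗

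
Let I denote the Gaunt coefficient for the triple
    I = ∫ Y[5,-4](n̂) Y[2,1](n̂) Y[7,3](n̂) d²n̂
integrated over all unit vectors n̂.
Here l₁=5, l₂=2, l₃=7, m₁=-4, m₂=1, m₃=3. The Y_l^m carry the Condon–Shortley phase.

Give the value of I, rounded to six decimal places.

Checks pass: Σm=0; 14 even; l₃=7∈[3,7].
(2·5+1)(2·2+1)(2·7+1) = 825
Δ: 0! 10! 4! / 15! → 1/15015
sum: t=0:+1/57600 = 1/57600
3j²(5 2 7; 0 0 0) = Δ·Π!·Σ² = 21/715  (sign -1)
sum: t=0:+1/2177280 = 1/2177280
3j²(5 2 7; -4 1 3) = Δ·Π!·Σ² = 8/3003  (sign +1)
combine: 4πI² = 825·21/715·8/3003 = 120/1859
take √, sign -1: I = -0.07167142

-0.071671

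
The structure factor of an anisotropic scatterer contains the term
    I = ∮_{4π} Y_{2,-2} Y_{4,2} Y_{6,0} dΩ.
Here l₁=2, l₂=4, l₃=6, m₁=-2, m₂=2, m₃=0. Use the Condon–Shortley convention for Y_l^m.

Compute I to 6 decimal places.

m-sum 0 ✓  L=12 even ✓  2≤6≤6 ✓
Π(2lᵢ+1) = 5×9×13 = 585
triangle coeff Δ(2,4,6) = 1/6435
Σ_t [0,0]: t=0:+1/2304 = 1/2304
(3j)²=5/143 [(2 4 6; 0 0 0)], sign=+1
Σ_t [0,0]: t=0:+1/34560 = 1/34560
(3j)²=1/429 [(2 4 6; -2 2 0)], sign=+1
⇒ 4πI² = 75/1573
I = (+1)√(75/1573/(4π)) = 0.06159725

0.061597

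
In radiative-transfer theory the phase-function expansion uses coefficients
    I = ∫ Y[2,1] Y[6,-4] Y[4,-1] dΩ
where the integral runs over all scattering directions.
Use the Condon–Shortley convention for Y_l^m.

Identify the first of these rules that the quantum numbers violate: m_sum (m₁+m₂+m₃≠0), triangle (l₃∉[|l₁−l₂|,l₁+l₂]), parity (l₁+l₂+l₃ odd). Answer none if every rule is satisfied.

azimuthal sum: 1 − 4 − 1 = -4  ✗
4 ≤ 4 ≤ 8 (triangle on l)
L = 2 + 6 + 4 = 12 (even)

m_sum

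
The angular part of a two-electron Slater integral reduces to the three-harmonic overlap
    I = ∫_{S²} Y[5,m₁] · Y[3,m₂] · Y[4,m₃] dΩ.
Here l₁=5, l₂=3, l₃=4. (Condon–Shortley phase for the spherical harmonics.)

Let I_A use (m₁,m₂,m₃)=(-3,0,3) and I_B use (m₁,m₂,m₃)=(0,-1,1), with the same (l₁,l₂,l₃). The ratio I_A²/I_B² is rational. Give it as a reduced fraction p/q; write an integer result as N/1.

l's match ⇒ only the (l;m) 3-j factors differ between A and B.
A: triangle coeff Δ(5,3,4) = 1/180180; Σ_t [2,3]: t=2:+1/2880 t=3:−1/1440 = -1/2880; (3j)²=7/715 [(5 3 4; -3 0 3)], sign=+1
B: triangle coeff Δ(5,3,4) = 1/180180; Σ_t [0,2]: t=0:+1/5760 t=1:−1/288 t=2:+1/288 = 1/5760; (3j)²=1/12012 [(5 3 4; 0 -1 1)], sign=-1
I_A²/I_B² = (7/715)/(1/12012) = 588/5

588/5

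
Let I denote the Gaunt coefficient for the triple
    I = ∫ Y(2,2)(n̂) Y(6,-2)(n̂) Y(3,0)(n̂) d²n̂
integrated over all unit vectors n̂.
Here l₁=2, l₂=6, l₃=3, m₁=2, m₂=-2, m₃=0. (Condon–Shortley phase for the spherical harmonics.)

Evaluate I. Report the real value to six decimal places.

triangle: need 4≤l₃≤8, have 3; I=0

0.000000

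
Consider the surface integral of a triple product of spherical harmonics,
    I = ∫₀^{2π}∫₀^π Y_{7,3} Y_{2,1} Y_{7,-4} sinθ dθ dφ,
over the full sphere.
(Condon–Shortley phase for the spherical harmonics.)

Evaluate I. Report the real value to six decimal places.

Checks pass: Σm=0; 16 even; l₃=7∈[5,9].
(2·7+1)(2·2+1)(2·7+1) = 1125
Δ: 2! 12! 2! / 17! → 1/185640
sum: t=0:+1/2419200 t=1:−1/518400 t=2:+1/2419200 = -1/907200
3j²(7 2 7; 0 0 0) = Δ·Π!·Σ² = 56/3315  (sign +1)
sum: t=1:−1/4354560 t=2:+1/14515200 = -1/6220800
3j²(7 2 7; 3 1 -4) = Δ·Π!·Σ² = 77/4420  (sign +1)
combine: 4πI² = 1125·56/3315·77/4420 = 16170/48841
take √, sign +1: I = 0.16231468

0.162315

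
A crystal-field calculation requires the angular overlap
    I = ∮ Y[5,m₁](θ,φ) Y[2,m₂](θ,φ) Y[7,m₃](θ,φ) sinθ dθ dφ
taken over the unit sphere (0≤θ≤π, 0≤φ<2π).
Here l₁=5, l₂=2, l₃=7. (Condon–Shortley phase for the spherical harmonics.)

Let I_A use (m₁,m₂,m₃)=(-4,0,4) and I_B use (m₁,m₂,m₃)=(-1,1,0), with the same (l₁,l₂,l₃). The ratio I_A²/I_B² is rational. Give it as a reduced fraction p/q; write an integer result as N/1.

33/49

Shared (l₁,l₂,l₃)=(5,2,7): N and (l;000)² cancel in I_A²/I_B².
A: Δ = 0!·10!·4!/15! = 1/15015; Racah Σ t=0..0: t=0:+1/1451520 = 1/1451520; ⇒ 3j(5 2 7; -4 0 4)² = 1/91, sgn -1
B: Δ = 0!·10!·4!/15! = 1/15015; Racah Σ t=0..0: t=0:+1/103680 = 1/103680; ⇒ 3j(5 2 7; -1 1 0)² = 7/429, sgn -1
I_A²/I_B² = (1/91)/(7/429) = 33/49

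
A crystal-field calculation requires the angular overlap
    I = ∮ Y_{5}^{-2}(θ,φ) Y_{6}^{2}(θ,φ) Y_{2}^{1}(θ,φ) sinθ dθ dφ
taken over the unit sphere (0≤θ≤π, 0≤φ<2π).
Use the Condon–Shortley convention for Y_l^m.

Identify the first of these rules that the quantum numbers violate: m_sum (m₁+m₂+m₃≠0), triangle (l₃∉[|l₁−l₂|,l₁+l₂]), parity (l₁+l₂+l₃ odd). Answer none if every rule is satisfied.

azimuthal sum: -2 + 2 + 1 = 1  ✗
1 ≤ 2 ≤ 11 (triangle on l)
L = 5 + 6 + 2 = 13 (odd)

m_sum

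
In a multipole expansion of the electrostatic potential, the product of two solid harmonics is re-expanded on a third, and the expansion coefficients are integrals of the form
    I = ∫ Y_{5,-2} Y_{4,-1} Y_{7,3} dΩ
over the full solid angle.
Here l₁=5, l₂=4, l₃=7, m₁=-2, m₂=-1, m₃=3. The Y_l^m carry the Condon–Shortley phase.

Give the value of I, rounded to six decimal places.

Checks pass: Σm=0; 16 even; l₃=7∈[1,9].
(2·5+1)(2·4+1)(2·7+1) = 1485
Δ: 2! 8! 6! / 17! → 1/6126120
sum: t=0:+1/69120 t=1:−1/20736 t=2:+1/69120 = -1/51840
3j²(5 4 7; 0 0 0) = Δ·Π!·Σ² = 280/21879  (sign +1)
sum: t=0:+1/362880 t=1:−1/69120 t=2:+1/172800 = -43/7257600
3j²(5 4 7; -2 -1 3) = Δ·Π!·Σ² = 1849/170170  (sign -1)
combine: 4πI² = 1485·280/21879·1849/170170 = 110940/537251
take √, sign -1: I = -0.12818893

-0.128189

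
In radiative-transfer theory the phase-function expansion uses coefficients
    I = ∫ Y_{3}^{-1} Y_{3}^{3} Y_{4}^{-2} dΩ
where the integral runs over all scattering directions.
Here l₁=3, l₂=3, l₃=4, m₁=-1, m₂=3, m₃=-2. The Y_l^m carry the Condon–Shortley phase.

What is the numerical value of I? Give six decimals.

-0.188451

Checks pass: Σm=0; 10 even; l₃=4∈[0,6].
(2·3+1)(2·3+1)(2·4+1) = 441
Δ: 2! 4! 4! / 11! → 1/34650
sum: t=0:+1/72 t=1:−1/16 t=2:+1/72 = -5/144
3j²(3 3 4; 0 0 0) = Δ·Π!·Σ² = 2/77  (sign -1)
sum: t=2:+1/192 = 1/192
3j²(3 3 4; -1 3 -2) = Δ·Π!·Σ² = 3/77  (sign +1)
combine: 4πI² = 441·2/77·3/77 = 54/121
take √, sign -1: I = -0.18845135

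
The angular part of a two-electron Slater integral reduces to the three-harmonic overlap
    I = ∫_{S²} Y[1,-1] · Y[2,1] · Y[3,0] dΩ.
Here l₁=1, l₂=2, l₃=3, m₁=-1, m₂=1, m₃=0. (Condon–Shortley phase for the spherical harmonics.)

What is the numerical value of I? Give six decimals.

Checks pass: Σm=0; 6 even; l₃=3∈[1,3].
(2·1+1)(2·2+1)(2·3+1) = 105
Δ: 0! 2! 4! / 7! → 1/105
sum: t=0:+1/4 = 1/4
3j²(1 2 3; 0 0 0) = Δ·Π!·Σ² = 3/35  (sign -1)
sum: t=0:+1/12 = 1/12
3j²(1 2 3; -1 1 0) = Δ·Π!·Σ² = 1/35  (sign -1)
combine: 4πI² = 105·3/35·1/35 = 9/35
take √, sign +1: I = 0.14304817

0.143048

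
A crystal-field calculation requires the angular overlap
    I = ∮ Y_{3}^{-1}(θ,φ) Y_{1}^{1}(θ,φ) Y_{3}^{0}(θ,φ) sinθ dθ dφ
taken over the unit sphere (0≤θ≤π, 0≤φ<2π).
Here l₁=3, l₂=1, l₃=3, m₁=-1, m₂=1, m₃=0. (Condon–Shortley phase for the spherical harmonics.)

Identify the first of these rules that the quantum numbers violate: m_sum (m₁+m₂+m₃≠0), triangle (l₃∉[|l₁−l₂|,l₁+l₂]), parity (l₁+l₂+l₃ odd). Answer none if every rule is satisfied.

parity

Σmᵢ = 0  ✓
l₃∈[|l₁−l₂|,l₁+l₂]=[2,4], have l₃=3  ✓
Σlᵢ = 7 ⇒ odd  ✗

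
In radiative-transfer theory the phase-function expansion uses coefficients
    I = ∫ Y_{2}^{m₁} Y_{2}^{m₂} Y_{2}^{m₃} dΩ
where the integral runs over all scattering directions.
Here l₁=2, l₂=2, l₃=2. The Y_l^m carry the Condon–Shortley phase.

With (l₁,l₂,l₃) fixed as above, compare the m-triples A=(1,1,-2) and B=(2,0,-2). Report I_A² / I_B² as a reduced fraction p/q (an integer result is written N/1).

3/2

l's match ⇒ only the (l;m) 3-j factors differ between A and B.
A: triangle coeff Δ(2,2,2) = 1/630; Σ_t [1,1]: t=1:−1/4 = -1/4; (3j)²=3/35 [(2 2 2; 1 1 -2)], sign=-1
B: triangle coeff Δ(2,2,2) = 1/630; Σ_t [0,0]: t=0:+1/8 = 1/8; (3j)²=2/35 [(2 2 2; 2 0 -2)], sign=+1
I_A²/I_B² = (3/35)/(2/35) = 3/2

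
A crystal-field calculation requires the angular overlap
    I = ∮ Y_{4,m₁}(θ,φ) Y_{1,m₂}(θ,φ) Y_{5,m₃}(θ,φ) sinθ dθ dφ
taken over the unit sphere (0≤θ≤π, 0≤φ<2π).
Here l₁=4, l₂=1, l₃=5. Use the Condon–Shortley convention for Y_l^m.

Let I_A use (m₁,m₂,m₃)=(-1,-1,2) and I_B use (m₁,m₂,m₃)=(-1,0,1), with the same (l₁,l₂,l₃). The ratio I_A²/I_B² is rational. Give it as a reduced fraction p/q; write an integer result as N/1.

l's match ⇒ only the (l;m) 3-j factors differ between A and B.
A: triangle coeff Δ(4,1,5) = 1/495; Σ_t [0,0]: t=0:+1/1440 = 1/1440; (3j)²=7/165 [(4 1 5; -1 -1 2)], sign=-1
B: triangle coeff Δ(4,1,5) = 1/495; Σ_t [0,0]: t=0:+1/720 = 1/720; (3j)²=8/165 [(4 1 5; -1 0 1)], sign=+1
I_A²/I_B² = (7/165)/(8/165) = 7/8

7/8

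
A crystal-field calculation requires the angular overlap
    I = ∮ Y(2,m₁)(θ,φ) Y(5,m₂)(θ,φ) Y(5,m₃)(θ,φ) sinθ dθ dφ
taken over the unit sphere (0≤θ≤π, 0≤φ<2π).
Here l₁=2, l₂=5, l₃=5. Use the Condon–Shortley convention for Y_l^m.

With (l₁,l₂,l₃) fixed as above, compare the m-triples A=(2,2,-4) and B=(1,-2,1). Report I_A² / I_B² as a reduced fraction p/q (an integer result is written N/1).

Same 2,5,5: normalisation and zero-m 3j drop out of the ratio.
A: Δ: 2! 2! 8! / 13! → 1/38610; sum: t=0:+1/20160 = 1/20160; 3j²(2 5 5; 2 2 -4) = Δ·Π!·Σ² = 12/715  (sign -1)
B: Δ: 2! 2! 8! / 13! → 1/38610; sum: t=0:+1/1440 t=1:−1/2880 = 1/2880; 3j²(2 5 5; 1 -2 1) = Δ·Π!·Σ² = 7/715  (sign +1)
I_A²/I_B² = (12/715)/(7/715) = 12/7

12/7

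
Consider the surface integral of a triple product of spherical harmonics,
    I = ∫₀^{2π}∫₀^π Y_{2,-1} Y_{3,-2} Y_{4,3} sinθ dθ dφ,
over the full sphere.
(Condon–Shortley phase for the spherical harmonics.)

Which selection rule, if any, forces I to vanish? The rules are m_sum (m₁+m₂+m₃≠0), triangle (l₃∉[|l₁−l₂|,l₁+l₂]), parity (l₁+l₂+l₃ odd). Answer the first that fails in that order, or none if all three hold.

parity

Σmᵢ = 0  ✓
l₃∈[|l₁−l₂|,l₁+l₂]=[1,5], have l₃=4  ✓
Σlᵢ = 9 ⇒ odd  ✗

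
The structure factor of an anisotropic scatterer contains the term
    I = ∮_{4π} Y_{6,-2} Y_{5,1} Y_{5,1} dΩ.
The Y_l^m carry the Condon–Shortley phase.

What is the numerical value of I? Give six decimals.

0.125759

m-sum 0 ✓  L=16 even ✓  1≤5≤11 ✓
Π(2lᵢ+1) = 13×11×11 = 1573
triangle coeff Δ(6,5,5) = 1/28588560
Σ_t [1,5]: t=1:−1/345600 t=2:+1/13824 t=3:−1/5184 t=4:+1/13824 t=5:−1/345600 = -7/129600
(3j)²=80/7293 [(6 5 5; 0 0 0)], sign=+1
Σ_t [2,6]: t=2:+1/829440 t=3:−1/25920 t=4:+1/9216 t=5:−1/25920 t=6:+1/829440 = 7/207360
(3j)²=28/2431 [(6 5 5; -2 1 1)], sign=+1
⇒ 4πI² = 2240/11271
I = (+1)√(2240/11271/(4π)) = 0.12575865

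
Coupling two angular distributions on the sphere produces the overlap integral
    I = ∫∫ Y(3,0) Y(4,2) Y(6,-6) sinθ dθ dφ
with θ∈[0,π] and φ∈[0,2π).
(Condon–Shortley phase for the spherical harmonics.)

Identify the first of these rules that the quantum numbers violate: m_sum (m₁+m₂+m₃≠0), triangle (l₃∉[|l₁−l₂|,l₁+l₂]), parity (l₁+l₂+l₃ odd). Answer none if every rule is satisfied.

m₁+m₂+m₃ = 0 + 2 − 6 = -4  ✗
triangle: |3−4|=1 ≤ l₃=6 ≤ 3+4=7
parity: l₁+l₂+l₃ = 13 is odd

m_sum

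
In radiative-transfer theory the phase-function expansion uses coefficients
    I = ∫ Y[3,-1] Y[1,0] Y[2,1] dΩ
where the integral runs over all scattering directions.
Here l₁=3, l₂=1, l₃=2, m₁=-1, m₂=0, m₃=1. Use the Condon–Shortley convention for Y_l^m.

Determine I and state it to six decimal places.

-0.233597

Rules hold: Σm=0, L=6 even, 2≤2≤4.
N = 7·3·5 = 105
Δ = 2!·4!·0!/7! = 1/105
Racah Σ t=1..1: t=1:−1/4 = -1/4
⇒ 3j(3 1 2; 0 0 0)² = 3/35, sgn -1
Racah Σ t=1..1: t=1:−1/6 = -1/6
⇒ 3j(3 1 2; -1 0 1)² = 8/105, sgn +1
4πI² = N·(3j₀)²·(3jₘ)² = 24/35
I = -1·√(0.685714/4π) = -0.23359668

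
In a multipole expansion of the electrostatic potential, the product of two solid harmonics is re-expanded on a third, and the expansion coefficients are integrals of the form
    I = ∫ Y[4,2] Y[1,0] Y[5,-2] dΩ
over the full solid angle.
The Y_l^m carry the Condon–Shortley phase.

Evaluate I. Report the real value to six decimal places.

0.225034

m-sum 0 ✓  L=10 even ✓  3≤5≤5 ✓
Π(2lᵢ+1) = 9×3×11 = 297
triangle coeff Δ(4,1,5) = 1/495
Σ_t [0,0]: t=0:+1/576 = 1/576
(3j)²=5/99 [(4 1 5; 0 0 0)], sign=-1
Σ_t [0,0]: t=0:+1/1440 = 1/1440
(3j)²=7/165 [(4 1 5; 2 0 -2)], sign=-1
⇒ 4πI² = 7/11
I = (+1)√(7/11/(4π)) = 0.22503380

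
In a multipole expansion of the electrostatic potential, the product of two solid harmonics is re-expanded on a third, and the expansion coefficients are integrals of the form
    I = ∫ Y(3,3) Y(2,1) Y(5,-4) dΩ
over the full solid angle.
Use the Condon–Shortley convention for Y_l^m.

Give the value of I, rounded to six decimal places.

m-sum 0 ✓  L=10 even ✓  1≤5≤5 ✓
Π(2lᵢ+1) = 7×5×11 = 385
triangle coeff Δ(3,2,5) = 1/2310
Σ_t [0,0]: t=0:+1/144 = 1/144
(3j)²=10/231 [(3 2 5; 0 0 0)], sign=-1
Σ_t [0,0]: t=0:+1/4320 = 1/4320
(3j)²=2/55 [(3 2 5; 3 1 -4)], sign=-1
⇒ 4πI² = 20/33
I = (+1)√(20/33/(4π)) = 0.21961050

0.219610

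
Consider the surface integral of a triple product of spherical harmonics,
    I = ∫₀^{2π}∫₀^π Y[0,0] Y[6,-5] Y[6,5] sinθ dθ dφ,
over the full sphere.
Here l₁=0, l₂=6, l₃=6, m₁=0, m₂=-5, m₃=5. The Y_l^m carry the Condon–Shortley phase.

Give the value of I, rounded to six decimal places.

m-sum 0 ✓  L=12 even ✓  6≤6≤6 ✓
Π(2lᵢ+1) = 1×13×13 = 169
triangle coeff Δ(0,6,6) = 1/13
Σ_t [0,0]: t=0:+1/518400 = 1/518400
(3j)²=1/13 [(0 6 6; 0 0 0)], sign=+1
Σ_t [0,0]: t=0:+1/39916800 = 1/39916800
(3j)²=1/13 [(0 6 6; 0 -5 5)], sign=-1
⇒ 4πI² = 1/1
I = (-1)√(1/1/(4π)) = -0.28209479

-0.282095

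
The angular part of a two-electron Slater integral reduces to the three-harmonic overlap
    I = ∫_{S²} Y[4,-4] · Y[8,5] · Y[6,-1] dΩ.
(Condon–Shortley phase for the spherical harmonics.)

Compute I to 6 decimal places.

0.188804

Rules hold: Σm=0, L=18 even, 4≤6≤12.
N = 9·17·13 = 1989
Δ = 6!·2!·10!/19! = 1/23279256
Racah Σ t=2..4: t=2:+1/1658880 t=3:−1/518400 t=4:+1/1658880 = -1/1382400
⇒ 3j(4 8 6; 0 0 0)² = 504/46189, sgn -1
Racah Σ t=6..6: t=6:+1/43545600 = 1/43545600
⇒ 3j(4 8 6; -4 5 -1)² = 20/969, sgn -1
4πI² = N·(3j₀)²·(3jₘ)² = 30240/67507
I = +1·√(0.447954/4π) = 0.18880416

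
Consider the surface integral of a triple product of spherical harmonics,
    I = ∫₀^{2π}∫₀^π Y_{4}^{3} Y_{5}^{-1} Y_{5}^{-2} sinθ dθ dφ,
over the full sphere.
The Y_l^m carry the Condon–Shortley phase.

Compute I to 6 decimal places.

Checks pass: Σm=0; 14 even; l₃=5∈[1,9].
(2·4+1)(2·5+1)(2·5+1) = 1089
Δ: 4! 4! 6! / 15! → 1/3153150
sum: t=0:+1/69120 t=1:−1/1728 t=2:+1/576 t=3:−1/1728 t=4:+1/69120 = 7/11520
3j²(4 5 5; 0 0 0) = Δ·Π!·Σ² = 2/143  (sign -1)
sum: t=0:+1/6912 t=1:−1/5184 = -1/20736
3j²(4 5 5; 3 -1 -2) = Δ·Π!·Σ² = 5/2574  (sign +1)
combine: 4πI² = 1089·2/143·5/2574 = 5/169
take √, sign -1: I = -0.04852178

-0.048522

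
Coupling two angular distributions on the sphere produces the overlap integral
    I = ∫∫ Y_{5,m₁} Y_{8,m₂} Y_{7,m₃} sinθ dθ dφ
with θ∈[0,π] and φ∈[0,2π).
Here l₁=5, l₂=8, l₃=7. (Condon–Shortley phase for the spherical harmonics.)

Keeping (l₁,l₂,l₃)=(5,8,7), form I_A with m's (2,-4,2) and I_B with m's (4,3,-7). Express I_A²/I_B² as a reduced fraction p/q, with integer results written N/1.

3430/1287

Shared (l₁,l₂,l₃)=(5,8,7): N and (l;000)² cancel in I_A²/I_B².
A: Δ = 6!·4!·10!/21! = 1/814773960; Racah Σ t=0..3: t=0:+1/74649600 t=1:−1/14515200 t=2:+1/23224320 t=3:−1/313528320 = -7/447897600; ⇒ 3j(5 8 7; 2 -4 2)² = 343/75582, sgn +1
B: Δ = 6!·4!·10!/21! = 1/814773960; Racah Σ t=1..1: t=1:−1/10450944000 = -1/10450944000; ⇒ 3j(5 8 7; 4 3 -7)² = 11/6460, sgn -1
I_A²/I_B² = (343/75582)/(11/6460) = 3430/1287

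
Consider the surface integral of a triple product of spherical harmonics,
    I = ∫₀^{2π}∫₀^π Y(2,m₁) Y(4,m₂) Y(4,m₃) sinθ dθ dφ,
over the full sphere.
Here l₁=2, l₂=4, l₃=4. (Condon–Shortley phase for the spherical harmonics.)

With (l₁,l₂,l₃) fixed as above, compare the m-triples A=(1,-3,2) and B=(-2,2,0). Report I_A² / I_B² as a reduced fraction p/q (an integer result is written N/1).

l's match ⇒ only the (l;m) 3-j factors differ between A and B.
A: triangle coeff Δ(2,4,4) = 1/13860; Σ_t [0,1]: t=0:+1/240 t=1:−1/1440 = 1/288; (3j)²=5/132 [(2 4 4; 1 -3 2)], sign=+1
B: triangle coeff Δ(2,4,4) = 1/13860; Σ_t [2,2]: t=2:+1/192 = 1/192; (3j)²=3/77 [(2 4 4; -2 2 0)], sign=+1
I_A²/I_B² = (5/132)/(3/77) = 35/36

35/36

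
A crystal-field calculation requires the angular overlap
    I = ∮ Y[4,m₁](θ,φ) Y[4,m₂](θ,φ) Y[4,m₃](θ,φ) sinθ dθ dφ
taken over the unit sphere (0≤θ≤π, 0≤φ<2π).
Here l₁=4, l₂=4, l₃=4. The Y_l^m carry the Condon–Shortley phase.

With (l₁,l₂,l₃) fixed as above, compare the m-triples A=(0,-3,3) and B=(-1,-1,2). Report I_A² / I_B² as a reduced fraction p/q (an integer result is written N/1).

49/40

l's match ⇒ only the (l;m) 3-j factors differ between A and B.
A: triangle coeff Δ(4,4,4) = 1/450450; Σ_t [0,1]: t=0:+1/3456 t=1:−1/864 = -1/1152; (3j)²=7/286 [(4 4 4; 0 -3 3)], sign=+1
B: triangle coeff Δ(4,4,4) = 1/450450; Σ_t [1,3]: t=1:−1/576 t=2:+1/144 t=3:−1/576 = 1/288; (3j)²=20/1001 [(4 4 4; -1 -1 2)], sign=+1
I_A²/I_B² = (7/286)/(20/1001) = 49/40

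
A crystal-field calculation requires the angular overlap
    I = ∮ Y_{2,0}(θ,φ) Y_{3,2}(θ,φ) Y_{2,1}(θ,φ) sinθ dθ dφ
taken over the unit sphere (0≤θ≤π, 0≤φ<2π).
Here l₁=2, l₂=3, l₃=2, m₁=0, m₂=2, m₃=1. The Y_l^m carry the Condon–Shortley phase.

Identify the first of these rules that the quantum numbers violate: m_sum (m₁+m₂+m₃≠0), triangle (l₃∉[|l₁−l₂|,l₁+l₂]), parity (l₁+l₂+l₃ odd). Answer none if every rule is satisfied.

Σmᵢ = 3  ✗
l₃∈[|l₁−l₂|,l₁+l₂]=[1,5], have l₃=2
Σlᵢ = 7 ⇒ odd

m_sum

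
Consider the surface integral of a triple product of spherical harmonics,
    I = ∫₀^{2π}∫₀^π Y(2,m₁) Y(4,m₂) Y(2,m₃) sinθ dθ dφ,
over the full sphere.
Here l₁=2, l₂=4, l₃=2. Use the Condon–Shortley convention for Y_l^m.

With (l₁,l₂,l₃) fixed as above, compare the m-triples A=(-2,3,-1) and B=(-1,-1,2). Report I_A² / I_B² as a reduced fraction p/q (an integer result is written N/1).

l's match ⇒ only the (l;m) 3-j factors differ between A and B.
A: triangle coeff Δ(2,4,2) = 1/630; Σ_t [4,4]: t=4:+1/144 = 1/144; (3j)²=1/18 [(2 4 2; -2 3 -1)], sign=-1
B: triangle coeff Δ(2,4,2) = 1/630; Σ_t [3,3]: t=3:−1/144 = -1/144; (3j)²=1/126 [(2 4 2; -1 -1 2)], sign=-1
I_A²/I_B² = (1/18)/(1/126) = 7/1

7/1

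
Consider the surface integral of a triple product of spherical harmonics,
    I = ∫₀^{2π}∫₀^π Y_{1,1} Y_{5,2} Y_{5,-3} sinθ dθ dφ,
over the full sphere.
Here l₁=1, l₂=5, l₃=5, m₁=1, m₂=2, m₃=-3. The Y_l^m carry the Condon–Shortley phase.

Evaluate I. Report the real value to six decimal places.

0.000000

Σlᵢ=11 odd — θ-integrand is odd under cosθ→−cosθ; I=0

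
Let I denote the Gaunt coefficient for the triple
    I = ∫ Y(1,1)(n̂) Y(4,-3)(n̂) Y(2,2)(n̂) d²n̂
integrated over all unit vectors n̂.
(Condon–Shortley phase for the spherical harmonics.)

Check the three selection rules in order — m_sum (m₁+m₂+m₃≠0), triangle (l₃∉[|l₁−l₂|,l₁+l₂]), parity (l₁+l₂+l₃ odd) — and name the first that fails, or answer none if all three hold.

triangle

azimuthal sum: 1 − 3 + 2 = 0  ✓
3 ≤ 2 ≤ 5 (triangle on l)  ✗
L = 1 + 4 + 2 = 7 (odd)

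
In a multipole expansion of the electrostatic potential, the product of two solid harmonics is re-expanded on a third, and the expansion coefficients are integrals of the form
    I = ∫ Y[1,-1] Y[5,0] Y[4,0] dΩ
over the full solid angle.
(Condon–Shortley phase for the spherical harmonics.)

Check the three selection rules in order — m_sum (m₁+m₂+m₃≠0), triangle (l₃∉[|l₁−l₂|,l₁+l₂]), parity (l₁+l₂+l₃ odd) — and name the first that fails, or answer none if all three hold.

azimuthal sum: -1 + 0 + 0 = -1  ✗
4 ≤ 4 ≤ 6 (triangle on l)
L = 1 + 5 + 4 = 10 (even)

m_sum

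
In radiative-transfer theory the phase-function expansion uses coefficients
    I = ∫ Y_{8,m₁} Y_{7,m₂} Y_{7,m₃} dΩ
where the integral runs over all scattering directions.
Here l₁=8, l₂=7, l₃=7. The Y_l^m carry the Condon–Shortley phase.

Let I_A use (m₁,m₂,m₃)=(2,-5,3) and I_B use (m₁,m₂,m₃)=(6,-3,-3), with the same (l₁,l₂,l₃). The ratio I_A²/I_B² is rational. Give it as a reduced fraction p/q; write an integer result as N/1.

l's match ⇒ only the (l;m) 3-j factors differ between A and B.
A: triangle coeff Δ(8,7,7) = 1/22086194130; Σ_t [0,2]: t=0:+1/2786918400 t=1:−1/435456000 t=2:+1/597196800 = -11/41803776000; (3j)²=66/96577 [(8 7 7; 2 -5 3)], sign=-1
B: triangle coeff Δ(8,7,7) = 1/22086194130; Σ_t [0,2]: t=0:+1/2786918400 t=1:−1/914457600 t=2:+1/2786918400 = -11/29262643200; (3j)²=440/52003 [(8 7 7; 6 -3 -3)], sign=-1
I_A²/I_B² = (66/96577)/(440/52003) = 21/260

21/260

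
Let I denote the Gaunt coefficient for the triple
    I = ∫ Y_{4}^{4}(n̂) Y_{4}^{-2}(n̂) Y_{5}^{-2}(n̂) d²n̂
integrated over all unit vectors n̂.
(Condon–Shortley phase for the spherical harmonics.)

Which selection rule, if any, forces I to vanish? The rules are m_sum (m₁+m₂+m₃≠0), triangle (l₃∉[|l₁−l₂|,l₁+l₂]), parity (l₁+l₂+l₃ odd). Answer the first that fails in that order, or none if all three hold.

parity

Σmᵢ = 0  ✓
l₃∈[|l₁−l₂|,l₁+l₂]=[0,8], have l₃=5  ✓
Σlᵢ = 13 ⇒ odd  ✗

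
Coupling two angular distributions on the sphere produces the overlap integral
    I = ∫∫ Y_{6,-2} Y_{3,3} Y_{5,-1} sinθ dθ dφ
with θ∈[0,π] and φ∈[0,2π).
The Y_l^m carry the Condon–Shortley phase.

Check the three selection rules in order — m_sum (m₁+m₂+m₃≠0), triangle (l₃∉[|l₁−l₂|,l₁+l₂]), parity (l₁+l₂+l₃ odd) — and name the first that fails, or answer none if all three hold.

azimuthal sum: -2 + 3 − 1 = 0  ✓
3 ≤ 5 ≤ 9 (triangle on l)  ✓
L = 6 + 3 + 5 = 14 (even)  ✓

none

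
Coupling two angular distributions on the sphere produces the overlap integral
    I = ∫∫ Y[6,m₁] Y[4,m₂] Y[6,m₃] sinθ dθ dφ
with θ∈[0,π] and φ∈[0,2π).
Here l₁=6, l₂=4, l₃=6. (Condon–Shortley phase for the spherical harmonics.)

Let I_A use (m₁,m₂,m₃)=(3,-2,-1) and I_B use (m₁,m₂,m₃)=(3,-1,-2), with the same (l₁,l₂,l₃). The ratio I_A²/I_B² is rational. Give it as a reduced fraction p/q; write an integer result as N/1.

64/845

Shared (l₁,l₂,l₃)=(6,4,6): N and (l;000)² cancel in I_A²/I_B².
A: Δ = 4!·8!·4!/17! = 1/15315300; Racah Σ t=0..2: t=0:+1/69120 t=1:−1/51840 t=2:+1/483840 = -1/362880; ⇒ 3j(6 4 6; 3 -2 -1)² = 16/17017, sgn +1
B: Δ = 4!·8!·4!/17! = 1/15315300; Racah Σ t=0..3: t=0:+1/103680 t=1:−1/34560 t=2:+1/120960 t=3:−1/5806080 = -13/1161216; ⇒ 3j(6 4 6; 3 -1 -2)² = 65/5236, sgn -1
I_A²/I_B² = (16/17017)/(65/5236) = 64/845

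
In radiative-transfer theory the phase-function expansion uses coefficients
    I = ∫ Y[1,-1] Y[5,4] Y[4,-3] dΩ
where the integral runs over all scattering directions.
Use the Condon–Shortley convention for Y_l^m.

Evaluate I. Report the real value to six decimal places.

0.294638

Rules hold: Σm=0, L=10 even, 4≤4≤6.
N = 3·11·9 = 297
Δ = 2!·0!·8!/11! = 1/495
Racah Σ t=1..1: t=1:−1/576 = -1/576
⇒ 3j(1 5 4; 0 0 0)² = 5/99, sgn -1
Racah Σ t=2..2: t=2:+1/10080 = 1/10080
⇒ 3j(1 5 4; -1 4 -3)² = 4/55, sgn -1
4πI² = N·(3j₀)²·(3jₘ)² = 12/11
I = +1·√(1.09091/4π) = 0.29463840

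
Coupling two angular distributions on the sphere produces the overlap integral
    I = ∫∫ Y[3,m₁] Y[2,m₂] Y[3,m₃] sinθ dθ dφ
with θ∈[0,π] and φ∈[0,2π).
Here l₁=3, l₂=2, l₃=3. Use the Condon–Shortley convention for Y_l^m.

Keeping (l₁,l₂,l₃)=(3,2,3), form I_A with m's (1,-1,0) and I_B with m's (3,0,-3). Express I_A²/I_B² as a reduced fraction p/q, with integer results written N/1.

Same 3,2,3: normalisation and zero-m 3j drop out of the ratio.
A: Δ: 2! 4! 2! / 9! → 1/3780; sum: t=0:+1/8 t=1:−1/12 = 1/24; 3j²(3 2 3; 1 -1 0) = Δ·Π!·Σ² = 1/210  (sign -1)
B: Δ: 2! 4! 2! / 9! → 1/3780; sum: t=0:+1/96 = 1/96; 3j²(3 2 3; 3 0 -3) = Δ·Π!·Σ² = 5/84  (sign +1)
I_A²/I_B² = (1/210)/(5/84) = 2/25

2/25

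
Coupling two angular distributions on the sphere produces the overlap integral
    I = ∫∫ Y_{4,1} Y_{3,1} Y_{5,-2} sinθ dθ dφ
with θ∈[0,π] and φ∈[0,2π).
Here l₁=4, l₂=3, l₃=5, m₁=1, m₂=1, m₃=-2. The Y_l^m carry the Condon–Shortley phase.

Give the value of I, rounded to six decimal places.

Checks pass: Σm=0; 12 even; l₃=5∈[1,7].
(2·4+1)(2·3+1)(2·5+1) = 693
Δ: 2! 6! 4! / 13! → 1/180180
sum: t=0:+1/576 t=1:−1/144 t=2:+1/576 = -1/288
3j²(4 3 5; 0 0 0) = Δ·Π!·Σ² = 20/1001  (sign +1)
sum: t=0:+1/1728 t=1:−1/288 t=2:+1/960 = -1/540
3j²(4 3 5; 1 1 -2) = Δ·Π!·Σ² = 128/6435  (sign +1)
combine: 4πI² = 693·20/1001·128/6435 = 512/1859
take √, sign +1: I = 0.14804384

0.148044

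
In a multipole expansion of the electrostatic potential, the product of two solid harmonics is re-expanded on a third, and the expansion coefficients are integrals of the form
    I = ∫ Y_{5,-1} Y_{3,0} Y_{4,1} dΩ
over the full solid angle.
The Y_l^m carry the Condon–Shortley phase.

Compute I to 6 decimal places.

m-sum 0 ✓  L=12 even ✓  2≤4≤8 ✓
Π(2lᵢ+1) = 11×7×9 = 693
triangle coeff Δ(5,3,4) = 1/180180
Σ_t [1,3]: t=1:−1/576 t=2:+1/144 t=3:−1/576 = 1/288
(3j)²=20/1001 [(5 3 4; 0 0 0)], sign=+1
Σ_t [1,3]: t=1:−1/1440 t=2:+1/192 t=3:−1/432 = 19/8640
(3j)²=361/30030 [(5 3 4; -1 0 1)], sign=-1
⇒ 4πI² = 2166/13013
I = (-1)√(2166/13013/(4π)) = -0.11508947

-0.115089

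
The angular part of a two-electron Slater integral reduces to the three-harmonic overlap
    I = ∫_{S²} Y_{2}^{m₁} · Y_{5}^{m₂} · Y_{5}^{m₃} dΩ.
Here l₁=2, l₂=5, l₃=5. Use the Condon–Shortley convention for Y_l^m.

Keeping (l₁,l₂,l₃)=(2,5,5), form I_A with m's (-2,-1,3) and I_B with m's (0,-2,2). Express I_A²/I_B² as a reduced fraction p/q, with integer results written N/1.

28/9

l's match ⇒ only the (l;m) 3-j factors differ between A and B.
A: triangle coeff Δ(2,5,5) = 1/38610; Σ_t [2,2]: t=2:+1/5760 = 1/5760; (3j)²=56/2145 [(2 5 5; -2 -1 3)], sign=+1
B: triangle coeff Δ(2,5,5) = 1/38610; Σ_t [0,2]: t=0:+1/2880 t=1:−1/1440 t=2:+1/20160 = -1/3360; (3j)²=6/715 [(2 5 5; 0 -2 2)], sign=+1
I_A²/I_B² = (56/2145)/(6/715) = 28/9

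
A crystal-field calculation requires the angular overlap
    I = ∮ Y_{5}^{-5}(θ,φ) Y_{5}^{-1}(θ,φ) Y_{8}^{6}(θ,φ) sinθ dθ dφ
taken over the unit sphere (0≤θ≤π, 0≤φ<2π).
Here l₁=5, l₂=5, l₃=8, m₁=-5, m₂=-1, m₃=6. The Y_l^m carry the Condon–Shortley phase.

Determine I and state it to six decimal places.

-0.193994

Rules hold: Σm=0, L=18 even, 0≤8≤10.
N = 11·11·17 = 2057
Δ = 2!·8!·8!/19! = 1/37413090
Racah Σ t=0..2: t=0:+1/1036800 t=1:−1/331776 t=2:+1/1036800 = -1/921600
⇒ 3j(5 5 8; 0 0 0)² = 490/46189, sgn -1
Racah Σ t=2..2: t=2:+1/116121600 = 1/116121600
⇒ 3j(5 5 8; -5 -1 6)² = 7/323, sgn +1
4πI² = N·(3j₀)²·(3jₘ)² = 37730/79781
I = -1·√(0.47292/4π) = -0.19399419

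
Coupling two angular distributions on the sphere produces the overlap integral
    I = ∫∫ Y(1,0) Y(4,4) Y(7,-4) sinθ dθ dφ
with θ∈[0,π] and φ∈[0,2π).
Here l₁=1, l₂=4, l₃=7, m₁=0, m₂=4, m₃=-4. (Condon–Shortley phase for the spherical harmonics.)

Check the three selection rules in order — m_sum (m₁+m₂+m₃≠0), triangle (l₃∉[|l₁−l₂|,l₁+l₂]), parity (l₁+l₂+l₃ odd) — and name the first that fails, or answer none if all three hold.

azimuthal sum: 0 + 4 − 4 = 0  ✓
3 ≤ 7 ≤ 5 (triangle on l)  ✗
L = 1 + 4 + 7 = 12 (even)

triangle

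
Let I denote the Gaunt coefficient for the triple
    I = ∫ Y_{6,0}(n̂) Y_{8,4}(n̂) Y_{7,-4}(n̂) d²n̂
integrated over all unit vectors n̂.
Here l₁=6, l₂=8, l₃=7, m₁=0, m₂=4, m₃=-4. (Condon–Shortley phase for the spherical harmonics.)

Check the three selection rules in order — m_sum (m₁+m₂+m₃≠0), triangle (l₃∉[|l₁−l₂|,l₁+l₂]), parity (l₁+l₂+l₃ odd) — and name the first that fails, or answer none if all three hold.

azimuthal sum: 0 + 4 − 4 = 0  ✓
2 ≤ 7 ≤ 14 (triangle on l)  ✓
L = 6 + 8 + 7 = 21 (odd)  ✗

parity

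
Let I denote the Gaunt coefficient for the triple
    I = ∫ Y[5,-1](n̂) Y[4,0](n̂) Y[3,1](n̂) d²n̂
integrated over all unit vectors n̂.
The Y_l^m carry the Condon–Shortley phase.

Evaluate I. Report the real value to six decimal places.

-0.086020

m-sum 0 ✓  L=12 even ✓  1≤3≤9 ✓
Π(2lᵢ+1) = 11×9×7 = 693
triangle coeff Δ(5,4,3) = 1/180180
Σ_t [2,4]: t=2:+1/576 t=3:−1/144 t=4:+1/576 = -1/288
(3j)²=20/1001 [(5 4 3; 0 0 0)], sign=+1
Σ_t [2,4]: t=2:+1/2304 t=3:−1/216 t=4:+1/384 = -11/6912
(3j)²=11/1638 [(5 4 3; -1 0 1)], sign=-1
⇒ 4πI² = 110/1183
I = (-1)√(110/1183/(4π)) = -0.08601992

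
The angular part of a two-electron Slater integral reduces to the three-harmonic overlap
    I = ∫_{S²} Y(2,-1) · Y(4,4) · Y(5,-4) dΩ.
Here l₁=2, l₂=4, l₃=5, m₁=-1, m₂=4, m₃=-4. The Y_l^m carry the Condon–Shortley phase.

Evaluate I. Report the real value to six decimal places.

-1 + 4 − 4 = -1 ≠ 0: azimuthal integral kills it; I = 0

0.000000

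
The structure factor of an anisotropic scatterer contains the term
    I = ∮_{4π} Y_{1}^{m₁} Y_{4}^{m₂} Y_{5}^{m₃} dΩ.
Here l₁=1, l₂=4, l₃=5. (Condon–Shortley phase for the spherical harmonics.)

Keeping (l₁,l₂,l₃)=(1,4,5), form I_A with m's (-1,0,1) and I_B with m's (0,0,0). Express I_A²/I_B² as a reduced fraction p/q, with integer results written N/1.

3/5

l's match ⇒ only the (l;m) 3-j factors differ between A and B.
A: triangle coeff Δ(1,4,5) = 1/495; Σ_t [0,0]: t=0:+1/1152 = 1/1152; (3j)²=1/33 [(1 4 5; -1 0 1)], sign=+1
B: triangle coeff Δ(1,4,5) = 1/495; Σ_t [0,0]: t=0:+1/576 = 1/576; (3j)²=5/99 [(1 4 5; 0 0 0)], sign=-1
I_A²/I_B² = (1/33)/(5/99) = 3/5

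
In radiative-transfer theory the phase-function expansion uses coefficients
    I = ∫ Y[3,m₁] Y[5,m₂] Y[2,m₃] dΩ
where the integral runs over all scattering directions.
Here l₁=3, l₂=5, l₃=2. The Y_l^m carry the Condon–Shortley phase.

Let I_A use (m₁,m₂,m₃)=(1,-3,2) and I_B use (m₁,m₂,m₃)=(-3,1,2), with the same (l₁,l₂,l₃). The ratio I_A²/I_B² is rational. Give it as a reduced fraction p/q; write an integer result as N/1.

Shared (l₁,l₂,l₃)=(3,5,2): N and (l;000)² cancel in I_A²/I_B².
A: Δ = 6!·0!·4!/11! = 1/2310; Racah Σ t=2..2: t=2:+1/1152 = 1/1152; ⇒ 3j(3 5 2; 1 -3 2)² = 1/33, sgn +1
B: Δ = 6!·0!·4!/11! = 1/2310; Racah Σ t=6..6: t=6:+1/17280 = 1/17280; ⇒ 3j(3 5 2; -3 1 2)² = 1/2310, sgn +1
I_A²/I_B² = (1/33)/(1/2310) = 70/1

70/1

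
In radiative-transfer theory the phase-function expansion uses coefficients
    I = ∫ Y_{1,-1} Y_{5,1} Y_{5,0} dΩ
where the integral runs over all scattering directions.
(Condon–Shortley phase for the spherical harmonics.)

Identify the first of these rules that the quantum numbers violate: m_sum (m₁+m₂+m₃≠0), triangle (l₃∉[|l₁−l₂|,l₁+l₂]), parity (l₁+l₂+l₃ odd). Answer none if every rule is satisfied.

azimuthal sum: -1 + 1 + 0 = 0  ✓
4 ≤ 5 ≤ 6 (triangle on l)  ✓
L = 1 + 5 + 5 = 11 (odd)  ✗

parity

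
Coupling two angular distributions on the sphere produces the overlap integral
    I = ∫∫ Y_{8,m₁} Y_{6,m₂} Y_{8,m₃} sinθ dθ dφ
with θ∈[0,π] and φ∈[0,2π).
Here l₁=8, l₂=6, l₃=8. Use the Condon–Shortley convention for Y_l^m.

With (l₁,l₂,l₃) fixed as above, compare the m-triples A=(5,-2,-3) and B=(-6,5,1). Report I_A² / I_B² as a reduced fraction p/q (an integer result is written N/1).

2/3

Same 8,6,8: normalisation and zero-m 3j drop out of the ratio.
A: Δ: 6! 10! 6! / 23! → 1/13742520792; sum: t=0:+1/1045094400 t=1:−1/348364800 t=2:+1/836075520 t=3:−1/15676416000 = -7/8957952000; 3j²(8 6 8; 5 -2 -3) = Δ·Π!·Σ² = 343/44574  (sign +1)
B: Δ: 6! 10! 6! / 23! → 1/13742520792; sum: t=5:−1/31352832000 t=6:+1/6967296000 = 1/8957952000; 3j²(8 6 8; -6 5 1) = Δ·Π!·Σ² = 343/29716  (sign -1)
I_A²/I_B² = (343/44574)/(343/29716) = 2/3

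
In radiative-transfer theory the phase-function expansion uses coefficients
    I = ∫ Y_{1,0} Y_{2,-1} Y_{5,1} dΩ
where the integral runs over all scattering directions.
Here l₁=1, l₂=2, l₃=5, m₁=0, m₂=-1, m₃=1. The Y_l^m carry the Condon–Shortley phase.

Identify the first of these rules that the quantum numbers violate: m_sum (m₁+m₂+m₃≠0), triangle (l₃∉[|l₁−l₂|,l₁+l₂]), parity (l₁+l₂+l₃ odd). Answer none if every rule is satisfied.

m₁+m₂+m₃ = 0 − 1 + 1 = 0  ✓
triangle: |1−2|=1 ≤ l₃=5 ≤ 1+2=3  ✗
parity: l₁+l₂+l₃ = 8 is even

triangle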